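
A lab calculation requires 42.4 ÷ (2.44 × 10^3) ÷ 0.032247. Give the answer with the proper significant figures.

42.4 ÷ (2.44 × 10^3) ÷ 0.032247 = 0.538873358152…
Multiplication/division keeps the fewest significant figures: 42.4 → 3 s.f., 2.44 × 10^3 → 3 s.f., 0.032247 → 5 s.f.; limit is 3.
Rounded to 3 significant figures: 0.539.

0.539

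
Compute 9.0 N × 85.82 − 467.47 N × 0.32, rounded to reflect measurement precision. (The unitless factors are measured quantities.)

9.0 × 85.82 = 772.38 → 7.7 × 10² N (2 s.f., last digit at the 10^1 place).
467.47 × 0.32 = 149.5904 → 1.5 × 10² N (2 s.f., last digit at the 10^1 place).
Difference: 622.7896 N; keep the coarser place, 10^1.
Result: 6.2 × 10² N.

6.2 × 10² N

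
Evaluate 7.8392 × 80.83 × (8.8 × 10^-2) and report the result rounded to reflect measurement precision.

56

7.8392 × 80.83 × (8.8 × 10^-2) = 55.760543168
Multiplication/division keeps the fewest significant figures: 7.8392 → 5 s.f., 80.83 → 4 s.f., 8.8 × 10^-2 → 2 s.f.; limit is 2.
Rounded to 2 significant figures: 56.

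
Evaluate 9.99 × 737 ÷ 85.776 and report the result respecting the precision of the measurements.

85.8

9.99 × 737 ÷ 85.776 = 85.8355484051…
Multiplication/division keeps the fewest significant figures: 9.99 → 3 s.f., 737 → 3 s.f., 85.776 → 5 s.f.; limit is 3.
Rounded to 3 significant figures: 85.8.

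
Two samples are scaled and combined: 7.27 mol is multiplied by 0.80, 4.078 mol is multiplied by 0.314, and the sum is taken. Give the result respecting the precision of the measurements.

7.27 × 0.80 = 5.816 → 5.8 mol (2 s.f., last digit at the 10^-1 place).
4.078 × 0.314 = 1.280492 → 1.28 mol (3 s.f., last digit at the 10^-2 place).
Sum: 7.096492 mol; keep the coarser place, 10^-1.
Result: 7.1 mol.

7.1 mol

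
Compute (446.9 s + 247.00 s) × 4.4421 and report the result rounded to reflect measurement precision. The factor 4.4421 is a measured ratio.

3082 s

446.9 s + 247.00 s = 693.90 s; the sum is limited to 1 decimal place (4 s.f.).
Carrying full precision, 693.90 × 4.4421 = 3082.37319 s; 4.4421 has 5 s.f., so the result keeps min(4, 5) = 4 s.f.
Rounded to 4 significant figures: 3082 s.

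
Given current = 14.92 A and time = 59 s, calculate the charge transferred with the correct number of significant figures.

8.8 × 10² C

charge transferred = 14.92 A × 59 s = 880.28 C.
14.92 has 4 significant figures; 59 has 2.
Division/multiplication keeps the fewest: 2 significant figures.
Rounded: 8.8 × 10² C.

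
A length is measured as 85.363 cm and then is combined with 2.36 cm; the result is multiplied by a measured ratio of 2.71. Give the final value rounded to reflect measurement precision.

85.363 cm + 2.36 cm = 87.723 cm; the sum is limited to 2 decimal places (4 s.f.).
Carrying full precision, 87.723 × 2.71 = 237.72933 cm; 2.71 has 3 s.f., so the result keeps min(4, 3) = 3 s.f.
Rounded to 3 significant figures: 238 cm.

238 cm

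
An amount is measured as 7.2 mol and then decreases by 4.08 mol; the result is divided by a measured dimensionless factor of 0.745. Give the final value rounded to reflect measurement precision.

7.2 mol − 4.08 mol = 3.12 mol; the difference is limited to 1 decimal place (2 s.f.).
Carrying full precision, 3.12 ÷ 0.745 = 4.18791946309… mol; 0.745 has 3 s.f., so the result keeps min(2, 3) = 2 s.f.
Rounded to 2 significant figures: 4.2 mol.

4.2 mol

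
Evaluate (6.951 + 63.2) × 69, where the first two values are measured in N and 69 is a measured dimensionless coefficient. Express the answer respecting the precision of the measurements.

6.951 N + 63.2 N = 70.151 N; the sum is limited to 1 decimal place (3 s.f.).
Carrying full precision, 70.151 × 69 = 4840.419 N; 69 has 2 s.f., so the result keeps min(3, 2) = 2 s.f.
Rounded to 2 significant figures: 4.8 × 10³ N.

4.8 × 10³ N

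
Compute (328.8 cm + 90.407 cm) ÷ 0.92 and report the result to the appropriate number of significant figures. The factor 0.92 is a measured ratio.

328.8 cm + 90.407 cm = 419.207 cm; the sum is limited to 1 decimal place (4 s.f.).
Carrying full precision, 419.207 ÷ 0.92 = 455.659782609… cm; 0.92 has 2 s.f., so the result keeps min(4, 2) = 2 s.f.
Rounded to 2 significant figures: 4.6 × 10² cm.

4.6 × 10² cm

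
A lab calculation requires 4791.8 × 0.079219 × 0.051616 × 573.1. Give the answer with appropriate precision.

4791.8 × 0.079219 × 0.051616 × 573.1 = 11229.0442502…
Multiplication/division keeps the fewest significant figures: 4791.8 → 5 s.f., 0.079219 → 5 s.f., 0.051616 → 5 s.f., 573.1 → 4 s.f.; limit is 4.
Rounded to 4 significant figures: 1.123 × 10^4.

1.123 × 10^4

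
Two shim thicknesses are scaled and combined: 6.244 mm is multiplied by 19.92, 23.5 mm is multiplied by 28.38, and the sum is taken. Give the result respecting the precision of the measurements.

791 mm

6.244 × 19.92 = 124.38048 → 124.4 mm (4 s.f., last digit at the 10^-1 place).
23.5 × 28.38 = 666.93 → 667 mm (3 s.f., last digit at the 10^0 place).
Sum: 791.31048 mm; keep the coarser place, 10^0.
Result: 791 mm.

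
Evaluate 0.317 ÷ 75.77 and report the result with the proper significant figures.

0.317 ÷ 75.77 = 0.00418371387093…
Multiplication/division keeps the fewest significant figures: 0.317 → 3 s.f., 75.77 → 4 s.f.; limit is 3.
Rounded to 3 significant figures: 0.00418.

0.00418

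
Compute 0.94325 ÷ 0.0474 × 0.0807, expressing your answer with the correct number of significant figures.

1.61

0.94325 ÷ 0.0474 × 0.0807 = 1.60591297468…
Multiplication/division keeps the fewest significant figures: 0.94325 → 5 s.f., 0.0474 → 3 s.f., 0.0807 → 3 s.f.; limit is 3.
Rounded to 3 significant figures: 1.61.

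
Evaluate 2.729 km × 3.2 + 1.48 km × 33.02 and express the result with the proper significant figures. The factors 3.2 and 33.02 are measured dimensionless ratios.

57.6 km

2.729 × 3.2 = 8.7328 → 8.7 km (2 s.f., last digit at the 10^-1 place).
1.48 × 33.02 = 48.8696 → 48.9 km (3 s.f., last digit at the 10^-1 place).
Sum: 57.6024 km; keep the coarser place, 10^-1.
Result: 57.6 km.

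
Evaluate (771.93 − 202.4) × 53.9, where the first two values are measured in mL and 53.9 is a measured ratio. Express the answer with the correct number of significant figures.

771.93 mL − 202.4 mL = 569.53 mL; the difference is limited to 1 decimal place (4 s.f.).
Carrying full precision, 569.53 × 53.9 = 30697.667 mL; 53.9 has 3 s.f., so the result keeps min(4, 3) = 3 s.f.
Rounded to 3 significant figures: 3.07 × 10⁴ mL.

3.07 × 10⁴ mL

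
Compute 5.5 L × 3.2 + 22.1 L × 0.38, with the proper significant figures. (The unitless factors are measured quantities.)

5.5 × 3.2 = 17.6 → 18 L (2 s.f., last digit at the 10^0 place).
22.1 × 0.38 = 8.398 → 8.4 L (2 s.f., last digit at the 10^-1 place).
Sum: 25.998 L; keep the coarser place, 10^0.
Result: 26 L.

26 L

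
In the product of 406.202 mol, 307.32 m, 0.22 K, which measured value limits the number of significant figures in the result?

406.202 mol → 6 s.f.; 307.32 m → 5 s.f.; 0.22 K → 2 s.f.
The fewest is 2 significant figures, from 0.22 K.

0.22 K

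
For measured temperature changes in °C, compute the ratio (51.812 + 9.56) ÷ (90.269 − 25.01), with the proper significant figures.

0.9404

51.812 + 9.56 = 61.372, limited to 2 d.p. → 4 s.f.; 90.269 − 25.01 = 65.259, limited to 2 d.p. → 4 s.f.
Carrying full precision, 61.372 ÷ 65.259 = 0.940437334314…; keep min(4, 4) = 4 s.f.
Rounded to 4 significant figures: 0.9404.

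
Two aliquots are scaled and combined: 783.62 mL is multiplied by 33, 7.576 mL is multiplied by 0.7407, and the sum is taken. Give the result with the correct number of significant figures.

783.62 × 33 = 25859.46 → 2.6 × 10⁴ mL (2 s.f., last digit at the 10^3 place).
7.576 × 0.7407 = 5.6115432 → 5.612 mL (4 s.f., last digit at the 10^-3 place).
Sum: 25865.0715432 mL; keep the coarser place, 10^3.
Result: 2.6 × 10⁴ mL.

2.6 × 10⁴ mL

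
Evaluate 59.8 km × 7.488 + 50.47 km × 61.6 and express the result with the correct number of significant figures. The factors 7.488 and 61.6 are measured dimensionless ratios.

3.56 × 10^3 km

59.8 × 7.488 = 447.7824 → 448 km (3 s.f., last digit at the 10^0 place).
50.47 × 61.6 = 3108.952 → 3.11 × 10^3 km (3 s.f., last digit at the 10^1 place).
Sum: 3556.7344 km; keep the coarser place, 10^1.
Result: 3.56 × 10^3 km.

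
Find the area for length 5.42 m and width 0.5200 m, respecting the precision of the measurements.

2.82 m²

area = 5.42 m × 0.5200 m = 2.8184 m².
5.42 has 3 significant figures; 0.5200 has 4.
Division/multiplication keeps the fewest: 3 significant figures.
Rounded: 2.82 m².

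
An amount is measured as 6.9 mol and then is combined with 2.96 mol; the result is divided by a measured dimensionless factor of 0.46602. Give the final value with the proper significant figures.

21 mol

6.9 mol + 2.96 mol = 9.86 mol; the sum is limited to 1 decimal place (2 s.f.).
Carrying full precision, 9.86 ÷ 0.46602 = 21.1578902193… mol; 0.46602 has 5 s.f., so the result keeps min(2, 5) = 2 s.f.
Rounded to 2 significant figures: 21 mol.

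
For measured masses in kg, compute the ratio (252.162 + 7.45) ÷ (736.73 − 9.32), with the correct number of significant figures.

252.162 + 7.45 = 259.612, limited to 2 d.p. → 5 s.f.; 736.73 − 9.32 = 727.41, limited to 2 d.p. → 5 s.f.
Carrying full precision, 259.612 ÷ 727.41 = 0.356899135288…; keep min(5, 5) = 5 s.f.
Rounded to 5 significant figures: 0.35690.

0.35690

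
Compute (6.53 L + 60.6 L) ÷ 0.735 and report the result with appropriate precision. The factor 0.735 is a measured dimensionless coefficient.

91.3 L

6.53 L + 60.6 L = 67.13 L; the sum is limited to 1 decimal place (3 s.f.).
Carrying full precision, 67.13 ÷ 0.735 = 91.3333333333… L; 0.735 has 3 s.f., so the result keeps min(3, 3) = 3 s.f.
Rounded to 3 significant figures: 91.3 L.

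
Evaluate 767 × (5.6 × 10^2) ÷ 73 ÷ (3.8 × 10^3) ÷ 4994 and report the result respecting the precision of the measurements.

767 × (5.6 × 10^2) ÷ 73 ÷ (3.8 × 10^3) ÷ 4994 = 0.000310047615899…
Multiplication/division keeps the fewest significant figures: 767 → 3 s.f., 5.6 × 10^2 → 2 s.f., 73 → 2 s.f., 3.8 × 10^3 → 2 s.f., 4994 → 4 s.f.; limit is 2.
Rounded to 2 significant figures: 3.1 × 10^-4.

3.1 × 10^-4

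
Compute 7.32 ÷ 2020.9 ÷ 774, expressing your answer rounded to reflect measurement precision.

7.32 ÷ 2020.9 ÷ 774 = 0.00000467977848537…
Multiplication/division keeps the fewest significant figures: 7.32 → 3 s.f., 2020.9 → 5 s.f., 774 → 3 s.f.; limit is 3.
Rounded to 3 significant figures: 4.68 × 10^-6.

4.68 × 10^-6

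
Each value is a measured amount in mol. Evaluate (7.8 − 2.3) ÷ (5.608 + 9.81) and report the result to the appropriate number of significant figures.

0.36

7.8 − 2.3 = 5.5, limited to 1 d.p. → 2 s.f.; 5.608 + 9.81 = 15.418, limited to 2 d.p. → 4 s.f.
Carrying full precision, 5.5 ÷ 15.418 = 0.356725904787…; keep min(2, 4) = 2 s.f.
Rounded to 2 significant figures: 0.36.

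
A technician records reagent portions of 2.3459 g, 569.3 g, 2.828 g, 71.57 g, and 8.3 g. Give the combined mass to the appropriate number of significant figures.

2.3459 g + 569.3 g + 2.828 g + 71.57 g + 8.3 g = 654.3439 g.
Addition/subtraction keeps the fewest decimal places: 2.3459 → 4 decimal places, 569.3 → 1 decimal place, 2.828 → 3 decimal places, 71.57 → 2 decimal places, 8.3 → 1 decimal place; limit is 1.
Rounded to 1 decimal place: 6.543 × 10² g.

6.543 × 10² g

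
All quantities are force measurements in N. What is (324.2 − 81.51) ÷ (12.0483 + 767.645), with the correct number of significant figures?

0.3113

324.2 − 81.51 = 242.69, limited to 1 d.p. → 4 s.f.; 12.0483 + 767.645 = 779.6933, limited to 3 d.p. → 6 s.f.
Carrying full precision, 242.69 ÷ 779.6933 = 0.311263416012…; keep min(4, 6) = 4 s.f.
Rounded to 4 significant figures: 0.3113.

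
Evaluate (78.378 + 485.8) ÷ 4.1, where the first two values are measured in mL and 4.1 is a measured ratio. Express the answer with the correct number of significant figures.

1.4 × 10² mL

78.378 mL + 485.8 mL = 564.178 mL; the sum is limited to 1 decimal place (4 s.f.).
Carrying full precision, 564.178 ÷ 4.1 = 137.604390244… mL; 4.1 has 2 s.f., so the result keeps min(4, 2) = 2 s.f.
Rounded to 2 significant figures: 1.4 × 10² mL.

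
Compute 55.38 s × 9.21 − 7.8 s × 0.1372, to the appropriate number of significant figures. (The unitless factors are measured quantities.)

55.38 × 9.21 = 510.0498 → 5.10 × 10^2 s (3 s.f., last digit at the 10^0 place).
7.8 × 0.1372 = 1.07016 → 1.1 s (2 s.f., last digit at the 10^-1 place).
Difference: 508.97964 s; keep the coarser place, 10^0.
Result: 509 s.

509 s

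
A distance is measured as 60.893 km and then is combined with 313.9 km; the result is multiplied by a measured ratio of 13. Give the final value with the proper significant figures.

4.9 × 10^3 km

60.893 km + 313.9 km = 374.793 km; the sum is limited to 1 decimal place (4 s.f.).
Carrying full precision, 374.793 × 13 = 4872.309 km; 13 has 2 s.f., so the result keeps min(4, 2) = 2 s.f.
Rounded to 2 significant figures: 4.9 × 10^3 km.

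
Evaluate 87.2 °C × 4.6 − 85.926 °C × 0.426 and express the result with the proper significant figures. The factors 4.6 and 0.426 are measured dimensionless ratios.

87.2 × 4.6 = 401.12 → 4.0 × 10^2 °C (2 s.f., last digit at the 10^1 place).
85.926 × 0.426 = 36.604476 → 36.6 °C (3 s.f., last digit at the 10^-1 place).
Difference: 364.515524 °C; keep the coarser place, 10^1.
Result: 3.6 × 10^2 °C.

3.6 × 10^2 °C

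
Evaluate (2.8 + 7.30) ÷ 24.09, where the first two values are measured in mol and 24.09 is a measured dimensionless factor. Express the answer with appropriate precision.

2.8 mol + 7.30 mol = 10.10 mol; the sum is limited to 1 decimal place (3 s.f.).
Carrying full precision, 10.10 ÷ 24.09 = 0.419261104193… mol; 24.09 has 4 s.f., so the result keeps min(3, 4) = 3 s.f.
Rounded to 3 significant figures: 0.419 mol.

0.419 mol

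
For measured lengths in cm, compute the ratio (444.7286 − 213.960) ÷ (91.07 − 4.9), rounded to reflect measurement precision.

444.7286 − 213.960 = 230.7686, limited to 3 d.p. → 6 s.f.; 91.07 − 4.9 = 86.17, limited to 1 d.p. → 3 s.f.
Carrying full precision, 230.7686 ÷ 86.17 = 2.67806197052…; keep min(6, 3) = 3 s.f.
Rounded to 3 significant figures: 2.68.

2.68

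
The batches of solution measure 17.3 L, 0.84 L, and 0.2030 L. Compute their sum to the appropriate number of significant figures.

18.3 L

17.3 L + 0.84 L + 0.2030 L = 18.3430 L.
Addition/subtraction keeps the fewest decimal places: 17.3 → 1 decimal place, 0.84 → 2 decimal places, 0.2030 → 4 decimal places; limit is 1.
Rounded to 1 decimal place: 18.3 L.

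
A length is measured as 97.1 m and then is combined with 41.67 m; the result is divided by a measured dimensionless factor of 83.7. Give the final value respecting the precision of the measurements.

97.1 m + 41.67 m = 138.77 m; the sum is limited to 1 decimal place (4 s.f.).
Carrying full precision, 138.77 ÷ 83.7 = 1.65794504182… m; 83.7 has 3 s.f., so the result keeps min(4, 3) = 3 s.f.
Rounded to 3 significant figures: 1.66 m.

1.66 m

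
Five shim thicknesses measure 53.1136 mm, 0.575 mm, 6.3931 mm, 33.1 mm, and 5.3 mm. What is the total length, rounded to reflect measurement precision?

53.1136 mm + 0.575 mm + 6.3931 mm + 33.1 mm + 5.3 mm = 98.4817 mm.
Addition/subtraction keeps the fewest decimal places: 53.1136 → 4 decimal places, 0.575 → 3 decimal places, 6.3931 → 4 decimal places, 33.1 → 1 decimal place, 5.3 → 1 decimal place; limit is 1.
Rounded to 1 decimal place: 98.5 mm.

98.5 mm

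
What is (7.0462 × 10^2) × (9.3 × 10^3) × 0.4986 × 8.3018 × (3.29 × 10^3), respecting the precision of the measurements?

(7.0462 × 10^2) × (9.3 × 10^3) × 0.4986 × 8.3018 × (3.29 × 10^3) = 8.92397517044 × 10^10…
Multiplication/division keeps the fewest significant figures: 7.0462 × 10^2 → 5 s.f., 9.3 × 10^3 → 2 s.f., 0.4986 → 4 s.f., 8.3018 → 5 s.f., 3.29 × 10^3 → 3 s.f.; limit is 2.
Rounded to 2 significant figures: 8.9 × 10^10.

8.9 × 10^10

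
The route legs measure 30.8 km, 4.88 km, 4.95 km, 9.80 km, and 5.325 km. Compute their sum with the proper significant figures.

30.8 km + 4.88 km + 4.95 km + 9.80 km + 5.325 km = 55.755 km.
Addition/subtraction keeps the fewest decimal places: 30.8 → 1 decimal place, 4.88 → 2 decimal places, 4.95 → 2 decimal places, 9.80 → 2 decimal places, 5.325 → 3 decimal places; limit is 1.
Rounded to 1 decimal place: 55.8 km.

55.8 km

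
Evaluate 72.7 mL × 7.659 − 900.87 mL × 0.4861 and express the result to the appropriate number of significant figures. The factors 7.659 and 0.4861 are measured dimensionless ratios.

119 mL

72.7 × 7.659 = 556.8093 → 557 mL (3 s.f., last digit at the 10^0 place).
900.87 × 0.4861 = 437.912907 → 437.9 mL (4 s.f., last digit at the 10^-1 place).
Difference: 118.896393 mL; keep the coarser place, 10^0.
Result: 119 mL.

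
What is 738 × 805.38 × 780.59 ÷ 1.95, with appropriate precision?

738 × 805.38 × 780.59 ÷ 1.95 = 237928011.159…
Multiplication/division keeps the fewest significant figures: 738 → 3 s.f., 805.38 → 5 s.f., 780.59 → 5 s.f., 1.95 → 3 s.f.; limit is 3.
Rounded to 3 significant figures: 2.38 × 10^8.

2.38 × 10^8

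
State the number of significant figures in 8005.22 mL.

8005.22: zeros between nonzero digits are significant.

6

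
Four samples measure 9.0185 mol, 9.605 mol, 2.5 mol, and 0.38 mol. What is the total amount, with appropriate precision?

9.0185 mol + 9.605 mol + 2.5 mol + 0.38 mol = 21.5035 mol.
Addition/subtraction keeps the fewest decimal places: 9.0185 → 4 decimal places, 9.605 → 3 decimal places, 2.5 → 1 decimal place, 0.38 → 2 decimal places; limit is 1.
Rounded to 1 decimal place: 21.5 mol.

21.5 mol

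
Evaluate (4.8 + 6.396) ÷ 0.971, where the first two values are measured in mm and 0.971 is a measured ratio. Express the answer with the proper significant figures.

4.8 mm + 6.396 mm = 11.196 mm; the sum is limited to 1 decimal place (3 s.f.).
Carrying full precision, 11.196 ÷ 0.971 = 11.5303810505… mm; 0.971 has 3 s.f., so the result keeps min(3, 3) = 3 s.f.
Rounded to 3 significant figures: 11.5 mm.

11.5 mm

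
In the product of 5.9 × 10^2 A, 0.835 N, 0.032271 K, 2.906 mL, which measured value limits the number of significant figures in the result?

5.9 × 10^2 A → 2 s.f.; 0.835 N → 3 s.f.; 0.032271 K → 5 s.f.; 2.906 mL → 4 s.f.
The fewest is 2 significant figures, from 5.9 × 10^2 A.

5.9 × 10^2 A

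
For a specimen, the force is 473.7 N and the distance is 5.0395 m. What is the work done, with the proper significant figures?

work done = 473.7 N × 5.0395 m = 2387.21115 J.
473.7 has 4 significant figures; 5.0395 has 5.
Division/multiplication keeps the fewest: 4 significant figures.
Rounded: 2387 J.

2387 J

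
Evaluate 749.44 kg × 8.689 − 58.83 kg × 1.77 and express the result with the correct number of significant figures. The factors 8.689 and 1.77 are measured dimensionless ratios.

749.44 × 8.689 = 6511.88416 → 6512 kg (4 s.f., last digit at the 10^0 place).
58.83 × 1.77 = 104.1291 → 104 kg (3 s.f., last digit at the 10^0 place).
Difference: 6407.75506 kg; keep the coarser place, 10^0.
Result: 6408 kg.

6408 kg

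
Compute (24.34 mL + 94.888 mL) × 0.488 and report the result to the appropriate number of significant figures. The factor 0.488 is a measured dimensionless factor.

24.34 mL + 94.888 mL = 119.228 mL; the sum is limited to 2 decimal places (5 s.f.).
Carrying full precision, 119.228 × 0.488 = 58.183264 mL; 0.488 has 3 s.f., so the result keeps min(5, 3) = 3 s.f.
Rounded to 3 significant figures: 58.2 mL.

58.2 mL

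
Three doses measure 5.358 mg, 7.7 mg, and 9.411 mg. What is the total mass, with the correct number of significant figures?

22.5 mg

5.358 mg + 7.7 mg + 9.411 mg = 22.469 mg.
Addition/subtraction keeps the fewest decimal places: 5.358 → 3 decimal places, 7.7 → 1 decimal place, 9.411 → 3 decimal places; limit is 1.
Rounded to 1 decimal place: 22.5 mg.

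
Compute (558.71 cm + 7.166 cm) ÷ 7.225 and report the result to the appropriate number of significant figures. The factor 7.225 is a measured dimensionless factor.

558.71 cm + 7.166 cm = 565.876 cm; the sum is limited to 2 decimal places (5 s.f.).
Carrying full precision, 565.876 ÷ 7.225 = 78.3219377163… cm; 7.225 has 4 s.f., so the result keeps min(5, 4) = 4 s.f.
Rounded to 4 significant figures: 78.32 cm.

78.32 cm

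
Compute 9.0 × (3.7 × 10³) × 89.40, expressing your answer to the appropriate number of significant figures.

3.0 × 10⁶

9.0 × (3.7 × 10³) × 89.40 = 2977020
Multiplication/division keeps the fewest significant figures: 9.0 → 2 s.f., 3.7 × 10³ → 2 s.f., 89.40 → 4 s.f.; limit is 2.
Rounded to 2 significant figures: 3.0 × 10⁶.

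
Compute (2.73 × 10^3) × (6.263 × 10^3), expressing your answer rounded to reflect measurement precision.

(2.73 × 10^3) × (6.263 × 10^3) = 17097990
Multiplication/division keeps the fewest significant figures: 2.73 × 10^3 → 3 s.f., 6.263 × 10^3 → 4 s.f.; limit is 3.
Rounded to 3 significant figures: 1.71 × 10^7.

1.71 × 10^7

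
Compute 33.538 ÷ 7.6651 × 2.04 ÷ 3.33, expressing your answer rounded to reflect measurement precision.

2.68

33.538 ÷ 7.6651 × 2.04 ÷ 3.33 = 2.68043493259…
Multiplication/division keeps the fewest significant figures: 33.538 → 5 s.f., 7.6651 → 5 s.f., 2.04 → 3 s.f., 3.33 → 3 s.f.; limit is 3.
Rounded to 3 significant figures: 2.68.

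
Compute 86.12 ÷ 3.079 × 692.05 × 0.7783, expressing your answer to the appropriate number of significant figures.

86.12 ÷ 3.079 × 692.05 × 0.7783 = 15065.3364702…
Multiplication/division keeps the fewest significant figures: 86.12 → 4 s.f., 3.079 → 4 s.f., 692.05 → 5 s.f., 0.7783 → 4 s.f.; limit is 4.
Rounded to 4 significant figures: 1.507 × 10^4.

1.507 × 10^4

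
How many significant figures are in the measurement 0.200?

0.200: leading zeros are not significant; trailing zeros after a decimal point are significant.

3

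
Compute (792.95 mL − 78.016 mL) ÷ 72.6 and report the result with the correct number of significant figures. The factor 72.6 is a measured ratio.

9.85 mL

792.95 mL − 78.016 mL = 714.934 mL; the difference is limited to 2 decimal places (5 s.f.).
Carrying full precision, 714.934 ÷ 72.6 = 9.84757575758… mL; 72.6 has 3 s.f., so the result keeps min(5, 3) = 3 s.f.
Rounded to 3 significant figures: 9.85 mL.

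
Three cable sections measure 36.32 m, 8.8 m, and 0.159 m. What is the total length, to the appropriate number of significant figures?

36.32 m + 8.8 m + 0.159 m = 45.279 m.
Addition/subtraction keeps the fewest decimal places: 36.32 → 2 decimal places, 8.8 → 1 decimal place, 0.159 → 3 decimal places; limit is 1.
Rounded to 1 decimal place: 45.3 m.

45.3 m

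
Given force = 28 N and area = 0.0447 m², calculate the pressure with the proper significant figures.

pressure = 28 N ÷ 0.0447 m² = 626.398210291… Pa.
28 has 2 significant figures; 0.0447 has 3.
Division/multiplication keeps the fewest: 2 significant figures.
Rounded: 6.3 × 10² Pa.

6.3 × 10² Pa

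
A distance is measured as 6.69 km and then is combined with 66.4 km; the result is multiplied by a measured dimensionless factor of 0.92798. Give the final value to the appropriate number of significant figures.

6.69 km + 66.4 km = 73.09 km; the sum is limited to 1 decimal place (3 s.f.).
Carrying full precision, 73.09 × 0.92798 = 67.8260582 km; 0.92798 has 5 s.f., so the result keeps min(3, 5) = 3 s.f.
Rounded to 3 significant figures: 67.8 km.

67.8 km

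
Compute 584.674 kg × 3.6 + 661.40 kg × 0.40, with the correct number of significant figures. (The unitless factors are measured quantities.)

2.4 × 10^3 kg

584.674 × 3.6 = 2104.8264 → 2.1 × 10^3 kg (2 s.f., last digit at the 10^2 place).
661.40 × 0.40 = 264.56 → 2.6 × 10^2 kg (2 s.f., last digit at the 10^1 place).
Sum: 2369.3864 kg; keep the coarser place, 10^2.
Result: 2.4 × 10^3 kg.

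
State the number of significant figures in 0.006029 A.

0.006029: leading zeros are not significant; zeros between nonzero digits are significant.

4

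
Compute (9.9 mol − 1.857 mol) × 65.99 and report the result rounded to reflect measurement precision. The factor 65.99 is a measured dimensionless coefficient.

9.9 mol − 1.857 mol = 8.043 mol; the difference is limited to 1 decimal place (2 s.f.).
Carrying full precision, 8.043 × 65.99 = 530.75757 mol; 65.99 has 4 s.f., so the result keeps min(2, 4) = 2 s.f.
Rounded to 2 significant figures: 5.3 × 10^2 mol.

5.3 × 10^2 mol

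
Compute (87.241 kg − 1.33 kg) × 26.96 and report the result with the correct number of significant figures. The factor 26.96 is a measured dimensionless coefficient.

2316 kg

87.241 kg − 1.33 kg = 85.911 kg; the difference is limited to 2 decimal places (4 s.f.).
Carrying full precision, 85.911 × 26.96 = 2316.16056 kg; 26.96 has 4 s.f., so the result keeps min(4, 4) = 4 s.f.
Rounded to 4 significant figures: 2316 kg.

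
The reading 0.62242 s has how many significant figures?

5

0.62242: leading zeros are not significant.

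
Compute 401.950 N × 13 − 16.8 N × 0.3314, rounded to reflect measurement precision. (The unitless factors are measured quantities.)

5.2 × 10³ N

401.950 × 13 = 5225.35 → 5.2 × 10³ N (2 s.f., last digit at the 10^2 place).
16.8 × 0.3314 = 5.56752 → 5.57 N (3 s.f., last digit at the 10^-2 place).
Difference: 5219.78248 N; keep the coarser place, 10^2.
Result: 5.2 × 10³ N.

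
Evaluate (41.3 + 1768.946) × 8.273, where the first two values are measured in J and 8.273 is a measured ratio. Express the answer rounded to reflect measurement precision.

1.498 × 10^4 J

41.3 J + 1768.946 J = 1810.246 J; the sum is limited to 1 decimal place (5 s.f.).
Carrying full precision, 1810.246 × 8.273 = 14976.165158 J; 8.273 has 4 s.f., so the result keeps min(5, 4) = 4 s.f.
Rounded to 4 significant figures: 1.498 × 10^4 J.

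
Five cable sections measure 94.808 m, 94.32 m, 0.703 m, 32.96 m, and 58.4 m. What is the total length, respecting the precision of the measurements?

94.808 m + 94.32 m + 0.703 m + 32.96 m + 58.4 m = 281.191 m.
Addition/subtraction keeps the fewest decimal places: 94.808 → 3 decimal places, 94.32 → 2 decimal places, 0.703 → 3 decimal places, 32.96 → 2 decimal places, 58.4 → 1 decimal place; limit is 1.
Rounded to 1 decimal place: 281.2 m.

281.2 m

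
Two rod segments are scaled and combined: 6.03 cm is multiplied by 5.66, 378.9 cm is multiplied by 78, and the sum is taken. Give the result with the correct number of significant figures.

3.0 × 10⁴ cm

6.03 × 5.66 = 34.1298 → 34.1 cm (3 s.f., last digit at the 10^-1 place).
378.9 × 78 = 29554.2 → 3.0 × 10⁴ cm (2 s.f., last digit at the 10^3 place).
Sum: 29588.3298 cm; keep the coarser place, 10^3.
Result: 3.0 × 10⁴ cm.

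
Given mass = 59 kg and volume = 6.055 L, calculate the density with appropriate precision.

9.7 kg/L

density = 59 kg ÷ 6.055 L = 9.74401321222… kg/L.
59 has 2 significant figures; 6.055 has 4.
Division/multiplication keeps the fewest: 2 significant figures.
Rounded: 9.7 kg/L.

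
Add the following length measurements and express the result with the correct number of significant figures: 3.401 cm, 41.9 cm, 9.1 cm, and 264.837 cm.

319.2 cm

3.401 cm + 41.9 cm + 9.1 cm + 264.837 cm = 319.238 cm.
Addition/subtraction keeps the fewest decimal places: 3.401 → 3 decimal places, 41.9 → 1 decimal place, 9.1 → 1 decimal place, 264.837 → 3 decimal places; limit is 1.
Rounded to 1 decimal place: 319.2 cm.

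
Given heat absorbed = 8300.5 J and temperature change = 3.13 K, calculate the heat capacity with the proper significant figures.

heat capacity = 8300.5 J ÷ 3.13 K = 2651.91693291… J/K.
8300.5 has 5 significant figures; 3.13 has 3.
Division/multiplication keeps the fewest: 3 significant figures.
Rounded: 2.65 × 10³ J/K.

2.65 × 10³ J/K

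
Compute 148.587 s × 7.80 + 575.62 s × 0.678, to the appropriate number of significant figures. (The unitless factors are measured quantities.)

148.587 × 7.80 = 1158.9786 → 1.16 × 10^3 s (3 s.f., last digit at the 10^1 place).
575.62 × 0.678 = 390.27036 → 390. s (3 s.f., last digit at the 10^0 place).
Sum: 1549.24896 s; keep the coarser place, 10^1.
Result: 1.55 × 10^3 s.

1.55 × 10^3 s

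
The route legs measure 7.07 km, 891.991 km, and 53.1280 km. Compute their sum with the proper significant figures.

952.19 km

7.07 km + 891.991 km + 53.1280 km = 952.1890 km.
Addition/subtraction keeps the fewest decimal places: 7.07 → 2 decimal places, 891.991 → 3 decimal places, 53.1280 → 4 decimal places; limit is 2.
Rounded to 2 decimal places: 952.19 km.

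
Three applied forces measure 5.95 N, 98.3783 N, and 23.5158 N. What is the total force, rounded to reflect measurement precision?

5.95 N + 98.3783 N + 23.5158 N = 127.8441 N.
Addition/subtraction keeps the fewest decimal places: 5.95 → 2 decimal places, 98.3783 → 4 decimal places, 23.5158 → 4 decimal places; limit is 2.
Rounded to 2 decimal places: 1.2784 × 10² N.

1.2784 × 10² N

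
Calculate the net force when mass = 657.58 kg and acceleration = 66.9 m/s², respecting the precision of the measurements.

4.40 × 10⁴ N

net force = 657.58 kg × 66.9 m/s² = 43992.102 N.
657.58 has 5 significant figures; 66.9 has 3.
Division/multiplication keeps the fewest: 3 significant figures.
Rounded: 4.40 × 10⁴ N.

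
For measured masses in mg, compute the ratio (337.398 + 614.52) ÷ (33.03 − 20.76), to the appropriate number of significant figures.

77.58

337.398 + 614.52 = 951.918, limited to 2 d.p. → 5 s.f.; 33.03 − 20.76 = 12.27, limited to 2 d.p. → 4 s.f.
Carrying full precision, 951.918 ÷ 12.27 = 77.5809290954…; keep min(5, 4) = 4 s.f.
Rounded to 4 significant figures: 77.58.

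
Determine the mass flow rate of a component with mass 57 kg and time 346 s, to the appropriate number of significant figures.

mass flow rate = 57 kg ÷ 346 s = 0.164739884393… kg/s.
57 has 2 significant figures; 346 has 3.
Division/multiplication keeps the fewest: 2 significant figures.
Rounded: 0.16 kg/s.

0.16 kg/s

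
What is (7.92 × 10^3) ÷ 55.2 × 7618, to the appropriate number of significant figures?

(7.92 × 10^3) ÷ 55.2 × 7618 = 1093017.3913…
Multiplication/division keeps the fewest significant figures: 7.92 × 10^3 → 3 s.f., 55.2 → 3 s.f., 7618 → 4 s.f.; limit is 3.
Rounded to 3 significant figures: 1.09 × 10^6.

1.09 × 10^6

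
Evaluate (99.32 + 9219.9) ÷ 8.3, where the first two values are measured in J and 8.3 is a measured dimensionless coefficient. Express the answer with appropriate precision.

1.1 × 10^3 J

99.32 J + 9219.9 J = 9319.22 J; the sum is limited to 1 decimal place (5 s.f.).
Carrying full precision, 9319.22 ÷ 8.3 = 1122.79759036… J; 8.3 has 2 s.f., so the result keeps min(5, 2) = 2 s.f.
Rounded to 2 significant figures: 1.1 × 10^3 J.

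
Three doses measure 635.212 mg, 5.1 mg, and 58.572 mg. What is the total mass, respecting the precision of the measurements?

698.9 mg

635.212 mg + 5.1 mg + 58.572 mg = 698.884 mg.
Addition/subtraction keeps the fewest decimal places: 635.212 → 3 decimal places, 5.1 → 1 decimal place, 58.572 → 3 decimal places; limit is 1.
Rounded to 1 decimal place: 698.9 mg.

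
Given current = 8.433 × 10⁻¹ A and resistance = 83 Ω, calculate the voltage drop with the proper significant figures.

7.0 × 10¹ V

voltage drop = 8.433 × 10⁻¹ A × 83 Ω = 69.9939 V.
8.433 × 10⁻¹ has 4 significant figures; 83 has 2.
Division/multiplication keeps the fewest: 2 significant figures.
Rounded: 7.0 × 10¹ V.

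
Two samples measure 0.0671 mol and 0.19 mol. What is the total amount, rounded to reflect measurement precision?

0.0671 mol + 0.19 mol = 0.2571 mol.
Addition/subtraction keeps the fewest decimal places: 0.0671 → 4 decimal places, 0.19 → 2 decimal places; limit is 2.
Rounded to 2 decimal places: 0.26 mol.

0.26 mol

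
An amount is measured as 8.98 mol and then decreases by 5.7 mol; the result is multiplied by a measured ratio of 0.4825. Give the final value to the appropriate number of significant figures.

1.6 mol

8.98 mol − 5.7 mol = 3.28 mol; the difference is limited to 1 decimal place (2 s.f.).
Carrying full precision, 3.28 × 0.4825 = 1.5826 mol; 0.4825 has 4 s.f., so the result keeps min(2, 4) = 2 s.f.
Rounded to 2 significant figures: 1.6 mol.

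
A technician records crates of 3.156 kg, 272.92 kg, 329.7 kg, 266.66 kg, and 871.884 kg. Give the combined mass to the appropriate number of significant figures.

1744.3 kg

3.156 kg + 272.92 kg + 329.7 kg + 266.66 kg + 871.884 kg = 1744.320 kg.
Addition/subtraction keeps the fewest decimal places: 3.156 → 3 decimal places, 272.92 → 2 decimal places, 329.7 → 1 decimal place, 266.66 → 2 decimal places, 871.884 → 3 decimal places; limit is 1.
Rounded to 1 decimal place: 1744.3 kg.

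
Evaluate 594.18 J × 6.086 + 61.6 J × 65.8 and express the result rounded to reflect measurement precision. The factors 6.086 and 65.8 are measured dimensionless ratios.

594.18 × 6.086 = 3616.17948 → 3.616 × 10^3 J (4 s.f., last digit at the 10^0 place).
61.6 × 65.8 = 4053.28 → 4.05 × 10^3 J (3 s.f., last digit at the 10^1 place).
Sum: 7669.45948 J; keep the coarser place, 10^1.
Result: 7.67 × 10^3 J.

7.67 × 10^3 J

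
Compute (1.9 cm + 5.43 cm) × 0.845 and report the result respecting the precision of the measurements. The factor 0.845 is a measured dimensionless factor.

6.2 cm

1.9 cm + 5.43 cm = 7.33 cm; the sum is limited to 1 decimal place (2 s.f.).
Carrying full precision, 7.33 × 0.845 = 6.19385 cm; 0.845 has 3 s.f., so the result keeps min(2, 3) = 2 s.f.
Rounded to 2 significant figures: 6.2 cm.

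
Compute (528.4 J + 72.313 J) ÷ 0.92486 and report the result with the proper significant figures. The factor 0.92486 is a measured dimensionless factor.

6.495 × 10^2 J

528.4 J + 72.313 J = 600.713 J; the sum is limited to 1 decimal place (4 s.f.).
Carrying full precision, 600.713 ÷ 0.92486 = 649.517764851… J; 0.92486 has 5 s.f., so the result keeps min(4, 5) = 4 s.f.
Rounded to 4 significant figures: 6.495 × 10^2 J.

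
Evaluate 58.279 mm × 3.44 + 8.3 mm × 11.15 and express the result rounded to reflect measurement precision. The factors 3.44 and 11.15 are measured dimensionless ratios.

293 mm

58.279 × 3.44 = 200.47976 → 2.00 × 10^2 mm (3 s.f., last digit at the 10^0 place).
8.3 × 11.15 = 92.545 → 93 mm (2 s.f., last digit at the 10^0 place).
Sum: 293.02476 mm; keep the coarser place, 10^0.
Result: 293 mm.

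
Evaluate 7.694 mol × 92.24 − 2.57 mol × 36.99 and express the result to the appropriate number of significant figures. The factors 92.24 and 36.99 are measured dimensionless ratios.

614.6 mol

7.694 × 92.24 = 709.69456 → 709.7 mol (4 s.f., last digit at the 10^-1 place).
2.57 × 36.99 = 95.0643 → 95.1 mol (3 s.f., last digit at the 10^-1 place).
Difference: 614.63026 mol; keep the coarser place, 10^-1.
Result: 614.6 mol.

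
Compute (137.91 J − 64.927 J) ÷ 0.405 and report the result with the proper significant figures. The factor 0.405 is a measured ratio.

1.80 × 10² J

137.91 J − 64.927 J = 72.983 J; the difference is limited to 2 decimal places (4 s.f.).
Carrying full precision, 72.983 ÷ 0.405 = 180.204938272… J; 0.405 has 3 s.f., so the result keeps min(4, 3) = 3 s.f.
Rounded to 3 significant figures: 1.80 × 10² J.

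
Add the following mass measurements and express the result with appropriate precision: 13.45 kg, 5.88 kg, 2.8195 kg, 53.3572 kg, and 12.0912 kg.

87.60 kg

13.45 kg + 5.88 kg + 2.8195 kg + 53.3572 kg + 12.0912 kg = 87.5979 kg.
Addition/subtraction keeps the fewest decimal places: 13.45 → 2 decimal places, 5.88 → 2 decimal places, 2.8195 → 4 decimal places, 53.3572 → 4 decimal places, 12.0912 → 4 decimal places; limit is 2.
Rounded to 2 decimal places: 87.60 kg.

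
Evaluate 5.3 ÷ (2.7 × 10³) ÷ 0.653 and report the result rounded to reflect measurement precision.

5.3 ÷ (2.7 × 10³) ÷ 0.653 = 0.00300606885599…
Multiplication/division keeps the fewest significant figures: 5.3 → 2 s.f., 2.7 × 10³ → 2 s.f., 0.653 → 3 s.f.; limit is 2.
Rounded to 2 significant figures: 0.0030.

0.0030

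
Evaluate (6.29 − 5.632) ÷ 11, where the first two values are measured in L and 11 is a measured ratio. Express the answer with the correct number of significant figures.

0.060 L

6.29 L − 5.632 L = 0.658 L; the difference is limited to 2 decimal places (2 s.f.).
Carrying full precision, 0.658 ÷ 11 = 0.0598181818182… L; 11 has 2 s.f., so the result keeps min(2, 2) = 2 s.f.
Rounded to 2 significant figures: 0.060 L.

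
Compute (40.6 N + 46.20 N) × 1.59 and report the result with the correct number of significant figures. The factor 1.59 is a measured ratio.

40.6 N + 46.20 N = 86.80 N; the sum is limited to 1 decimal place (3 s.f.).
Carrying full precision, 86.80 × 1.59 = 138.012 N; 1.59 has 3 s.f., so the result keeps min(3, 3) = 3 s.f.
Rounded to 3 significant figures: 138 N.

138 N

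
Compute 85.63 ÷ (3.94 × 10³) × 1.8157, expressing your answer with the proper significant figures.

85.63 ÷ (3.94 × 10³) × 1.8157 = 0.0394615205584…
Multiplication/division keeps the fewest significant figures: 85.63 → 4 s.f., 3.94 × 10³ → 3 s.f., 1.8157 → 5 s.f.; limit is 3.
Rounded to 3 significant figures: 0.0395.

0.0395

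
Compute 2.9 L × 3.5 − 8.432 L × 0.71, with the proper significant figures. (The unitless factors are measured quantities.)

2.9 × 3.5 = 10.15 → 1.0 × 10¹ L (2 s.f., last digit at the 10^0 place).
8.432 × 0.71 = 5.98672 → 6.0 L (2 s.f., last digit at the 10^-1 place).
Difference: 4.16328 L; keep the coarser place, 10^0.
Result: 4 L.

4 L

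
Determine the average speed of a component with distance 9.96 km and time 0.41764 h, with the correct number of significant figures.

23.8 km/h

average speed = 9.96 km ÷ 0.41764 h = 23.8482903936… km/h.
9.96 has 3 significant figures; 0.41764 has 5.
Division/multiplication keeps the fewest: 3 significant figures.
Rounded: 23.8 km/h.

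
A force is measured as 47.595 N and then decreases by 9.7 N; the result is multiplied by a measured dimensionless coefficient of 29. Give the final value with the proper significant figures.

47.595 N − 9.7 N = 37.895 N; the difference is limited to 1 decimal place (3 s.f.).
Carrying full precision, 37.895 × 29 = 1098.955 N; 29 has 2 s.f., so the result keeps min(3, 2) = 2 s.f.
Rounded to 2 significant figures: 1.1 × 10^3 N.

1.1 × 10^3 N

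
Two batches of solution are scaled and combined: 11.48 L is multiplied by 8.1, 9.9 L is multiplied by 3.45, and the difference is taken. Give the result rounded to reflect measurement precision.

59 L

11.48 × 8.1 = 92.988 → 93 L (2 s.f., last digit at the 10^0 place).
9.9 × 3.45 = 34.155 → 34 L (2 s.f., last digit at the 10^0 place).
Difference: 58.833 L; keep the coarser place, 10^0.
Result: 59 L.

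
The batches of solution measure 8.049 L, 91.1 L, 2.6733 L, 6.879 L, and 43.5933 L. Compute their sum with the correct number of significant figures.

8.049 L + 91.1 L + 2.6733 L + 6.879 L + 43.5933 L = 152.2946 L.
Addition/subtraction keeps the fewest decimal places: 8.049 → 3 decimal places, 91.1 → 1 decimal place, 2.6733 → 4 decimal places, 6.879 → 3 decimal places, 43.5933 → 4 decimal places; limit is 1.
Rounded to 1 decimal place: 1.523 × 10² L.

1.523 × 10² L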